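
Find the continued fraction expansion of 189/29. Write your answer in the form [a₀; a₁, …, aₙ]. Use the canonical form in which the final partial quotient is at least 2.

[6; 1, 1, 14]

189 ÷ 29 → quotient 6, remainder 15
29 ÷ 15 → quotient 1, remainder 14
15 ÷ 14 → quotient 1, remainder 1
14 ÷ 1 → quotient 14, remainder 0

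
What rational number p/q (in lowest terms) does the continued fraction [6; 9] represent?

Work from the innermost term outward:
Start with 9.
6 + 1/(9/1) = 6 + 1/9 = 55/9

55/9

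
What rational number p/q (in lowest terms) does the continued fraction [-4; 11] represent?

a_0 = -4: -4/1
a_1 = 11: -43/11

-43/11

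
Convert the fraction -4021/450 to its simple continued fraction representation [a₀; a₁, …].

Repeatedly divide and take the remainder:
-4021 = -9·450 + 29, so a_0 = -9
450 = 15·29 + 15, so a_1 = 15
29 = 1·15 + 14, so a_2 = 1
15 = 1·14 + 1, so a_3 = 1
14 = 14·1 + 0, so a_4 = 14

[-9; 15, 1, 1, 14]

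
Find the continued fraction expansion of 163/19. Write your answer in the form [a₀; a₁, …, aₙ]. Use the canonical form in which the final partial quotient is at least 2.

163 = 8·19 + 11, so a_0 = 8
19 = 1·11 + 8, so a_1 = 1
11 = 1·8 + 3, so a_2 = 1
8 = 2·3 + 2, so a_3 = 2
3 = 1·2 + 1, so a_4 = 1
2 = 2·1 + 0, so a_5 = 2

[8; 1, 1, 2, 1, 2]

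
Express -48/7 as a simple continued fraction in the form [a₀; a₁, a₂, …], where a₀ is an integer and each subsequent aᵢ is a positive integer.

Repeatedly divide and take the remainder:
⌊-48/7⌋ = -7, remainder 1
⌊7/1⌋ = 7, remainder 0

[-7; 7]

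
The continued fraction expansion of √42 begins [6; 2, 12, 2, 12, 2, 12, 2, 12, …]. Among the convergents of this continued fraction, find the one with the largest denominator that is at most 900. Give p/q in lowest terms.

4206/649

a_0 = 6: 6/1  (≤ bound)
a_1 = 2: 13/2  (≤ bound)
a_2 = 12: 162/25  (≤ bound)
a_3 = 2: 337/52  (≤ bound)
a_4 = 12: 4206/649  (≤ bound)
a_5 = 2: 8749/1350  (> 900, stop)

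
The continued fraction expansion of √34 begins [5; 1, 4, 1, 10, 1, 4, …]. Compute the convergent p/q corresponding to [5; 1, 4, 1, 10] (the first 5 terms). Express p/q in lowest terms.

Use the convergent recurrence hₖ = aₖ·hₖ₋₁ + hₖ₋₂ (and likewise for the denominators kₖ):
a_0 = 5: 5/1
a_1 = 1: 6/1
a_2 = 4: 29/5
a_3 = 1: 35/6
a_4 = 10: 379/65

379/65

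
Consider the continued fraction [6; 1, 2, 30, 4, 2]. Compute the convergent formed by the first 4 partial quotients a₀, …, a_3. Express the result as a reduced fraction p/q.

Build up convergents one term at a time:
a_0 = 6: 6/1
a_1 = 1: 7/1
a_2 = 2: 20/3
a_3 = 30: 607/91

607/91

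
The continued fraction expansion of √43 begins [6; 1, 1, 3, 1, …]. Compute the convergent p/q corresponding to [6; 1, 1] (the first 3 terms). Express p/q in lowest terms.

a_0 = 6: 6/1
a_1 = 1: 7/1
a_2 = 1: 13/2

13/2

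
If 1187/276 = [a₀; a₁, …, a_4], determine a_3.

1187 ÷ 276 → quotient 4, remainder 83
276 ÷ 83 → quotient 3, remainder 27
83 ÷ 27 → quotient 3, remainder 2
27 ÷ 2 → quotient 13, remainder 1

13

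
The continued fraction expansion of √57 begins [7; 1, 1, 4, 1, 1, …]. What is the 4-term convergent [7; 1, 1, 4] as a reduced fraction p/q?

Collapse the nested fraction from the inside out:
Start with 4.
1 + 1/(4/1) = 1 + 1/4 = 5/4
1 + 1/(5/4) = 1 + 4/5 = 9/5
7 + 1/(9/5) = 7 + 5/9 = 68/9

68/9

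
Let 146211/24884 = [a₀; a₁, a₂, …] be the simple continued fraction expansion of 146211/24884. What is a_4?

Run the Euclidean algorithm, recording each quotient:
146211 ÷ 24884 → quotient 5, remainder 21791
24884 ÷ 21791 → quotient 1, remainder 3093
21791 ÷ 3093 → quotient 7, remainder 140
3093 ÷ 140 → quotient 22, remainder 13
140 ÷ 13 → quotient 10, remainder 10

10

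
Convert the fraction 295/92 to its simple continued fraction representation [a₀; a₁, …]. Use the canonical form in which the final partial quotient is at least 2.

[3; 4, 1, 5, 3]

295 ÷ 92 → quotient 3, remainder 19
92 ÷ 19 → quotient 4, remainder 16
19 ÷ 16 → quotient 1, remainder 3
16 ÷ 3 → quotient 5, remainder 1
3 ÷ 1 → quotient 3, remainder 0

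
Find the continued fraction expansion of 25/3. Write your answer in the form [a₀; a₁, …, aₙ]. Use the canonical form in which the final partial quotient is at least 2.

25 ÷ 3 → quotient 8, remainder 1
3 ÷ 1 → quotient 3, remainder 0

[8; 3]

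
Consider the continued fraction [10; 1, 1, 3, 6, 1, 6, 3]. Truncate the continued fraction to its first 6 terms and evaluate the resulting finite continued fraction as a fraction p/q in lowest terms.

539/51

Compute successive convergents:
a_0 = 10: 10/1
a_1 = 1: 11/1
a_2 = 1: 21/2
a_3 = 3: 74/7
a_4 = 6: 465/44
a_5 = 1: 539/51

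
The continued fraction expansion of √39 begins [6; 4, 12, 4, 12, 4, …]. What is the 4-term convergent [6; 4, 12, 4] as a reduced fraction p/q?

a_0 = 6: 6/1
a_1 = 4: 25/4
a_2 = 12: 306/49
a_3 = 4: 1249/200

1249/200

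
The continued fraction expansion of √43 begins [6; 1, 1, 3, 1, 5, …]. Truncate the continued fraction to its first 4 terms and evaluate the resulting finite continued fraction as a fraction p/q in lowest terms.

46/7

Use the convergent recurrence hₖ = aₖ·hₖ₋₁ + hₖ₋₂ (and likewise for the denominators kₖ):
a_0 = 6: 6/1
a_1 = 1: 7/1
a_2 = 1: 13/2
a_3 = 3: 46/7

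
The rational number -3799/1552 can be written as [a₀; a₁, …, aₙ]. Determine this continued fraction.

[-3; 1, 1, 4, 3, 2, 4, 5]

Run the Euclidean algorithm, recording each quotient:
-3799 ÷ 1552 → quotient -3, remainder 857
1552 ÷ 857 → quotient 1, remainder 695
857 ÷ 695 → quotient 1, remainder 162
695 ÷ 162 → quotient 4, remainder 47
162 ÷ 47 → quotient 3, remainder 21
47 ÷ 21 → quotient 2, remainder 5
21 ÷ 5 → quotient 4, remainder 1
5 ÷ 1 → quotient 5, remainder 0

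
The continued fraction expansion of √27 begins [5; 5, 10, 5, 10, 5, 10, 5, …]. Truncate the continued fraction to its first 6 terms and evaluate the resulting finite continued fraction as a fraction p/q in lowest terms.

70226/13515

Start with 5.
10 + 1/(5/1) = 10 + 1/5 = 51/5
5 + 1/(51/5) = 5 + 5/51 = 260/51
10 + 1/(260/51) = 10 + 51/260 = 2651/260
5 + 1/(2651/260) = 5 + 260/2651 = 13515/2651
5 + 1/(13515/2651) = 5 + 2651/13515 = 70226/13515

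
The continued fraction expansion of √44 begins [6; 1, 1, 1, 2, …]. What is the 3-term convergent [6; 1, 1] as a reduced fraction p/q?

13/2

a_0 = 6: 6/1
a_1 = 1: 7/1
a_2 = 1: 13/2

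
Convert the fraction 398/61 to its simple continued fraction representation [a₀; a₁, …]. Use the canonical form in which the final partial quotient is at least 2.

Apply division with remainder until the remainder is 0:
398 = 6·61 + 32, so a_0 = 6
61 = 1·32 + 29, so a_1 = 1
32 = 1·29 + 3, so a_2 = 1
29 = 9·3 + 2, so a_3 = 9
3 = 1·2 + 1, so a_4 = 1
2 = 2·1 + 0, so a_5 = 2

[6; 1, 1, 9, 1, 2]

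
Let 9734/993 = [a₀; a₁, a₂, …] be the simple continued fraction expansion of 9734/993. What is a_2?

4

9734 ÷ 993 → quotient 9, remainder 797
993 ÷ 797 → quotient 1, remainder 196
797 ÷ 196 → quotient 4, remainder 13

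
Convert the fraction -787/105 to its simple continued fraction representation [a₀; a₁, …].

Run the Euclidean algorithm, recording each quotient:
-787 = -8·105 + 53, so a_0 = -8
105 = 1·53 + 52, so a_1 = 1
53 = 1·52 + 1, so a_2 = 1
52 = 52·1 + 0, so a_3 = 52

[-8; 1, 1, 52]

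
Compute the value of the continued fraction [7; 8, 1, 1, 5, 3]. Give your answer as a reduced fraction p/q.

Start with 3.
5 + 1/(3/1) = 5 + 1/3 = 16/3
1 + 1/(16/3) = 1 + 3/16 = 19/16
1 + 1/(19/16) = 1 + 16/19 = 35/19
8 + 1/(35/19) = 8 + 19/35 = 299/35
7 + 1/(299/35) = 7 + 35/299 = 2128/299

2128/299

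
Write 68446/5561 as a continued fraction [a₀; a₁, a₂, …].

[12; 3, 4, 11, 38]

68446 ÷ 5561 → quotient 12, remainder 1714
5561 ÷ 1714 → quotient 3, remainder 419
1714 ÷ 419 → quotient 4, remainder 38
419 ÷ 38 → quotient 11, remainder 1
38 ÷ 1 → quotient 38, remainder 0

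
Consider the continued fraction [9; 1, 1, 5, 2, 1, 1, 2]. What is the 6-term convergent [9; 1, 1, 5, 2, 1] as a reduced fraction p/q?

334/35

a_0 = 9: 9/1
a_1 = 1: 10/1
a_2 = 1: 19/2
a_3 = 5: 105/11
a_4 = 2: 229/24
a_5 = 1: 334/35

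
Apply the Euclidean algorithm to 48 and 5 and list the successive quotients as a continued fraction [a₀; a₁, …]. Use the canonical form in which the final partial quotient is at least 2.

[9; 1, 1, 2]

48 ÷ 5 → quotient 9, remainder 3
5 ÷ 3 → quotient 1, remainder 2
3 ÷ 2 → quotient 1, remainder 1
2 ÷ 1 → quotient 2, remainder 0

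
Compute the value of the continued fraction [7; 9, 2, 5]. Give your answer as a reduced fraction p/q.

739/104

Use the convergent recurrence hₖ = aₖ·hₖ₋₁ + hₖ₋₂ (and likewise for the denominators kₖ):
a_0 = 7: 7/1
a_1 = 9: 64/9
a_2 = 2: 135/19
a_3 = 5: 739/104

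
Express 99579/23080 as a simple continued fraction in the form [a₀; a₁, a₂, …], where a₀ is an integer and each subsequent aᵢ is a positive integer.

⌊99579/23080⌋ = 4, remainder 7259
⌊23080/7259⌋ = 3, remainder 1303
⌊7259/1303⌋ = 5, remainder 744
⌊1303/744⌋ = 1, remainder 559
⌊744/559⌋ = 1, remainder 185
⌊559/185⌋ = 3, remainder 4
⌊185/4⌋ = 46, remainder 1
⌊4/1⌋ = 4, remainder 0

[4; 3, 5, 1, 1, 3, 46, 4]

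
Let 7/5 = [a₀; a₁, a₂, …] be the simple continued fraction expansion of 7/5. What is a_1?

7 = 1·5 + 2, so a_0 = 1
5 = 2·2 + 1, so a_1 = 2

2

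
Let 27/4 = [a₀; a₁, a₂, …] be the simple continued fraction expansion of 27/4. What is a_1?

1

Apply division with remainder until the remainder is 0:
⌊27/4⌋ = 6, remainder 3
⌊4/3⌋ = 1, remainder 1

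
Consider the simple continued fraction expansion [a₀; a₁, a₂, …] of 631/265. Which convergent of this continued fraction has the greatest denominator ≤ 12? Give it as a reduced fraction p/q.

a_0 = 2: 2/1  (≤ bound)
a_1 = 2: 5/2  (≤ bound)
a_2 = 1: 7/3  (≤ bound)
a_3 = 1: 12/5  (≤ bound)
a_4 = 1: 19/8  (≤ bound)
a_5 = 1: 31/13  (> 12, stop)

19/8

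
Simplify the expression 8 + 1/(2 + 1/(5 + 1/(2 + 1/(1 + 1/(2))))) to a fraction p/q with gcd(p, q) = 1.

Starting at the tail and folding back:
Start with 2.
1 + 1/(2/1) = 1 + 1/2 = 3/2
2 + 1/(3/2) = 2 + 2/3 = 8/3
5 + 1/(8/3) = 5 + 3/8 = 43/8
2 + 1/(43/8) = 2 + 8/43 = 94/43
8 + 1/(94/43) = 8 + 43/94 = 795/94

795/94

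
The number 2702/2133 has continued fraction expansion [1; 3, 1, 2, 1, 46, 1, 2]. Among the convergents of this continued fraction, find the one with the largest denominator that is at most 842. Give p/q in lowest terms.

907/716

List convergents until the denominator exceeds the bound:
a_0 = 1: 1/1  (≤ bound)
a_1 = 3: 4/3  (≤ bound)
a_2 = 1: 5/4  (≤ bound)
a_3 = 2: 14/11  (≤ bound)
a_4 = 1: 19/15  (≤ bound)
a_5 = 46: 888/701  (≤ bound)
a_6 = 1: 907/716  (≤ bound)
a_7 = 2: 2702/2133  (> 842, stop)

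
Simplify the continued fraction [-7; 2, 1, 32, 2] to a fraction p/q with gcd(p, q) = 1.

-1326/199

Start with 2.
32 + 1/(2/1) = 32 + 1/2 = 65/2
1 + 1/(65/2) = 1 + 2/65 = 67/65
2 + 1/(67/65) = 2 + 65/67 = 199/67
-7 + 1/(199/67) = -7 + 67/199 = -1326/199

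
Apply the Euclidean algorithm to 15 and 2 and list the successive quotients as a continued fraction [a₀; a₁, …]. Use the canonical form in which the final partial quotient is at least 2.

⌊15/2⌋ = 7, remainder 1
⌊2/1⌋ = 2, remainder 0

[7; 2]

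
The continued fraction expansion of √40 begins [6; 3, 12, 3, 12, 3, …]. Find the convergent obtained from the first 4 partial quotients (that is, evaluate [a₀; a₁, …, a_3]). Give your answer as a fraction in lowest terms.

721/114

a_0 = 6: 6/1
a_1 = 3: 19/3
a_2 = 12: 234/37
a_3 = 3: 721/114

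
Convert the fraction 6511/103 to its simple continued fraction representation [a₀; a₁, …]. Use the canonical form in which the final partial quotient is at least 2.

[63; 4, 1, 2, 7]

⌊6511/103⌋ = 63, remainder 22
⌊103/22⌋ = 4, remainder 15
⌊22/15⌋ = 1, remainder 7
⌊15/7⌋ = 2, remainder 1
⌊7/1⌋ = 7, remainder 0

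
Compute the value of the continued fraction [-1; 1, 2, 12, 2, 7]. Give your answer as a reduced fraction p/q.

-187/576

a_0 = -1: -1/1
a_1 = 1: 0/1
a_2 = 2: -1/3
a_3 = 12: -12/37
a_4 = 2: -25/77
a_5 = 7: -187/576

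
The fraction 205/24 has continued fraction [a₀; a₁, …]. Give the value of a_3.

205 ÷ 24 → quotient 8, remainder 13
24 ÷ 13 → quotient 1, remainder 11
13 ÷ 11 → quotient 1, remainder 2
11 ÷ 2 → quotient 5, remainder 1

5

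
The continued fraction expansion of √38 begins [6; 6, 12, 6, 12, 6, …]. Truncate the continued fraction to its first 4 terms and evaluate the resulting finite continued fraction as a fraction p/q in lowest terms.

Compute successive convergents:
a_0 = 6: 6/1
a_1 = 6: 37/6
a_2 = 12: 450/73
a_3 = 6: 2737/444

2737/444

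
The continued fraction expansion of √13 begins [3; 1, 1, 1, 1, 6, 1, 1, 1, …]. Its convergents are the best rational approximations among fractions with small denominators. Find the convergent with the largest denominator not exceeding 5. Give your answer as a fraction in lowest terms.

a_0 = 3: 3/1  (≤ bound)
a_1 = 1: 4/1  (≤ bound)
a_2 = 1: 7/2  (≤ bound)
a_3 = 1: 11/3  (≤ bound)
a_4 = 1: 18/5  (≤ bound)
a_5 = 6: 119/33  (> 5, stop)

18/5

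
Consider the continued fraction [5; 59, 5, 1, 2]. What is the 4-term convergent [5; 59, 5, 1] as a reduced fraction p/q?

1781/355

Start with 1.
5 + 1/(1/1) = 5 + 1/1 = 6/1
59 + 1/(6/1) = 59 + 1/6 = 355/6
5 + 1/(355/6) = 5 + 6/355 = 1781/355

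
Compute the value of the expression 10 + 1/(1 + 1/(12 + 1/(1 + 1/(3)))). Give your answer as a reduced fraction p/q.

601/55

Compute successive convergents:
a_0 = 10: 10/1
a_1 = 1: 11/1
a_2 = 12: 142/13
a_3 = 1: 153/14
a_4 = 3: 601/55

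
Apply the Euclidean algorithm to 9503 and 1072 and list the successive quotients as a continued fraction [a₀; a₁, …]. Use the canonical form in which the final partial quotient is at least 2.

[8; 1, 6, 2, 1, 1, 5, 5]

9503 = 8·1072 + 927, so a_0 = 8
1072 = 1·927 + 145, so a_1 = 1
927 = 6·145 + 57, so a_2 = 6
145 = 2·57 + 31, so a_3 = 2
57 = 1·31 + 26, so a_4 = 1
31 = 1·26 + 5, so a_5 = 1
26 = 5·5 + 1, so a_6 = 5
5 = 5·1 + 0, so a_7 = 5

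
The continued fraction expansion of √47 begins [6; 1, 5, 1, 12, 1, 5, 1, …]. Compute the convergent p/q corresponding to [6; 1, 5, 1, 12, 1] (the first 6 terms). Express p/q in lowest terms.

a_0 = 6: 6/1
a_1 = 1: 7/1
a_2 = 5: 41/6
a_3 = 1: 48/7
a_4 = 12: 617/90
a_5 = 1: 665/97

665/97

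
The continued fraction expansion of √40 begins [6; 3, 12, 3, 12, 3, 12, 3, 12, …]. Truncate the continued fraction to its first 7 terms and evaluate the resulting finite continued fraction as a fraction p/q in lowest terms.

Starting at the tail and folding back:
Start with 12.
3 + 1/(12/1) = 3 + 1/12 = 37/12
12 + 1/(37/12) = 12 + 12/37 = 456/37
3 + 1/(456/37) = 3 + 37/456 = 1405/456
12 + 1/(1405/456) = 12 + 456/1405 = 17316/1405
3 + 1/(17316/1405) = 3 + 1405/17316 = 53353/17316
6 + 1/(53353/17316) = 6 + 17316/53353 = 337434/53353

337434/53353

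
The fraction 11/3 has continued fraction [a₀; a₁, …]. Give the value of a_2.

11 ÷ 3 → quotient 3, remainder 2
3 ÷ 2 → quotient 1, remainder 1
2 ÷ 1 → quotient 2, remainder 0

2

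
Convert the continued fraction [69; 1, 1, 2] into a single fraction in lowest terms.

Compute successive convergents:
a_0 = 69: 69/1
a_1 = 1: 70/1
a_2 = 1: 139/2
a_3 = 2: 348/5

348/5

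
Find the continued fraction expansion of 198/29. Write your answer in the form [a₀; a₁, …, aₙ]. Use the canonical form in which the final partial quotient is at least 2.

[6; 1, 4, 1, 4]

198 = 6·29 + 24, so a_0 = 6
29 = 1·24 + 5, so a_1 = 1
24 = 4·5 + 4, so a_2 = 4
5 = 1·4 + 1, so a_3 = 1
4 = 4·1 + 0, so a_4 = 4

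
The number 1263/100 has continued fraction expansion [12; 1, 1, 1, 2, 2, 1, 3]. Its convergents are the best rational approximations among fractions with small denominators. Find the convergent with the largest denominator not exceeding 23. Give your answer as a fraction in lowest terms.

List convergents until the denominator exceeds the bound:
a_0 = 12: 12/1  (≤ bound)
a_1 = 1: 13/1  (≤ bound)
a_2 = 1: 25/2  (≤ bound)
a_3 = 1: 38/3  (≤ bound)
a_4 = 2: 101/8  (≤ bound)
a_5 = 2: 240/19  (≤ bound)
a_6 = 1: 341/27  (> 23, stop)

240/19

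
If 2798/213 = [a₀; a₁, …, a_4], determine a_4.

9

Repeatedly divide and take the remainder:
2798 = 13·213 + 29, so a_0 = 13
213 = 7·29 + 10, so a_1 = 7
29 = 2·10 + 9, so a_2 = 2
10 = 1·9 + 1, so a_3 = 1
9 = 9·1 + 0, so a_4 = 9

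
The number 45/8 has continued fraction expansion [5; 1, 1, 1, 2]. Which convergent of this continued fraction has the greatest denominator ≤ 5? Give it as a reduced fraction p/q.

17/3

a_0 = 5: 5/1  (≤ bound)
a_1 = 1: 6/1  (≤ bound)
a_2 = 1: 11/2  (≤ bound)
a_3 = 1: 17/3  (≤ bound)
a_4 = 2: 45/8  (> 5, stop)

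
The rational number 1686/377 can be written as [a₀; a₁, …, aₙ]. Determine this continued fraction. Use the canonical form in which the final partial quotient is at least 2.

Repeatedly divide and take the remainder:
1686 ÷ 377 → quotient 4, remainder 178
377 ÷ 178 → quotient 2, remainder 21
178 ÷ 21 → quotient 8, remainder 10
21 ÷ 10 → quotient 2, remainder 1
10 ÷ 1 → quotient 10, remainder 0

[4; 2, 8, 2, 10]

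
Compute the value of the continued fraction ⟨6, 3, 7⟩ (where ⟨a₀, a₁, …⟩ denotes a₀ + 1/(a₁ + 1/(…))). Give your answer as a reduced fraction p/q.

Work from the innermost term outward:
Start with 7.
3 + 1/(7/1) = 3 + 1/7 = 22/7
6 + 1/(22/7) = 6 + 7/22 = 139/22

139/22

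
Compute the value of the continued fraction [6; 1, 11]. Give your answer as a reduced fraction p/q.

83/12

Compute successive convergents:
a_0 = 6: 6/1
a_1 = 1: 7/1
a_2 = 11: 83/12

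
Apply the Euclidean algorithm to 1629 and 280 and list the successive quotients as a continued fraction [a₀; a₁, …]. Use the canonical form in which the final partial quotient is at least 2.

[5; 1, 4, 2, 25]

1629 = 5·280 + 229, so a_0 = 5
280 = 1·229 + 51, so a_1 = 1
229 = 4·51 + 25, so a_2 = 4
51 = 2·25 + 1, so a_3 = 2
25 = 25·1 + 0, so a_4 = 25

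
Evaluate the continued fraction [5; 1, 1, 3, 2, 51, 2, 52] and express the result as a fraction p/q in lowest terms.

485318/87247

a_0 = 5: 5/1
a_1 = 1: 6/1
a_2 = 1: 11/2
a_3 = 3: 39/7
a_4 = 2: 89/16
a_5 = 51: 4578/823
a_6 = 2: 9245/1662
a_7 = 52: 485318/87247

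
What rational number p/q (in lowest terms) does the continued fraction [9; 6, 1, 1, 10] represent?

1254/137

Start with 10.
1 + 1/(10/1) = 1 + 1/10 = 11/10
1 + 1/(11/10) = 1 + 10/11 = 21/11
6 + 1/(21/11) = 6 + 11/21 = 137/21
9 + 1/(137/21) = 9 + 21/137 = 1254/137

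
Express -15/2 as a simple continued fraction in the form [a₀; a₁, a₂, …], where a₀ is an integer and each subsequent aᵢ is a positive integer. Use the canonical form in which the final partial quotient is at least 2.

[-8; 2]

Apply division with remainder until the remainder is 0:
⌊-15/2⌋ = -8, remainder 1
⌊2/1⌋ = 2, remainder 0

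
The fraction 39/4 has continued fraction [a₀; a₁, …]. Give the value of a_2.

3

⌊39/4⌋ = 9, remainder 3
⌊4/3⌋ = 1, remainder 1
⌊3/1⌋ = 3, remainder 0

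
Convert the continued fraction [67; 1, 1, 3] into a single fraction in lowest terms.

473/7

Collapse the nested fraction from the inside out:
Start with 3.
1 + 1/(3/1) = 1 + 1/3 = 4/3
1 + 1/(4/3) = 1 + 3/4 = 7/4
67 + 1/(7/4) = 67 + 4/7 = 473/7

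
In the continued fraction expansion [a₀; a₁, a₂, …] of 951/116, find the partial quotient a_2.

23

Repeatedly divide and take the remainder:
951 ÷ 116 → quotient 8, remainder 23
116 ÷ 23 → quotient 5, remainder 1
23 ÷ 1 → quotient 23, remainder 0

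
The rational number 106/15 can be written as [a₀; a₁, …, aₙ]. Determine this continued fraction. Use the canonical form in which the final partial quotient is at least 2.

[7; 15]

Apply division with remainder until the remainder is 0:
⌊106/15⌋ = 7, remainder 1
⌊15/1⌋ = 15, remainder 0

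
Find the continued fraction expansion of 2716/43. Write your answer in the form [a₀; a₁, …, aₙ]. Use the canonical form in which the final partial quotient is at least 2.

2716 = 63·43 + 7, so a_0 = 63
43 = 6·7 + 1, so a_1 = 6
7 = 7·1 + 0, so a_2 = 7

[63; 6, 7]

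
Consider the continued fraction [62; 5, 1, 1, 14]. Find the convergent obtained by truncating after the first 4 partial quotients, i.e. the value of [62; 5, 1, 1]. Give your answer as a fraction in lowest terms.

684/11

a_0 = 62: 62/1
a_1 = 5: 311/5
a_2 = 1: 373/6
a_3 = 1: 684/11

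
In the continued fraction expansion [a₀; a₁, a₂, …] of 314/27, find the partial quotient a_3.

1

314 = 11·27 + 17, so a_0 = 11
27 = 1·17 + 10, so a_1 = 1
17 = 1·10 + 7, so a_2 = 1
10 = 1·7 + 3, so a_3 = 1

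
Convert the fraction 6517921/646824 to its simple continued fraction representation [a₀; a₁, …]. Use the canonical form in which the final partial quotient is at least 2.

6517921 ÷ 646824 → quotient 10, remainder 49681
646824 ÷ 49681 → quotient 13, remainder 971
49681 ÷ 971 → quotient 51, remainder 160
971 ÷ 160 → quotient 6, remainder 11
160 ÷ 11 → quotient 14, remainder 6
11 ÷ 6 → quotient 1, remainder 5
6 ÷ 5 → quotient 1, remainder 1
5 ÷ 1 → quotient 5, remainder 0

[10; 13, 51, 6, 14, 1, 1, 5]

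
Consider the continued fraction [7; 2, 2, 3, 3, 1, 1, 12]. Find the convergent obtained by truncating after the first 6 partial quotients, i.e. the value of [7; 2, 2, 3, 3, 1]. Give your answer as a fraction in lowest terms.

Compute successive convergents:
a_0 = 7: 7/1
a_1 = 2: 15/2
a_2 = 2: 37/5
a_3 = 3: 126/17
a_4 = 3: 415/56
a_5 = 1: 541/73

541/73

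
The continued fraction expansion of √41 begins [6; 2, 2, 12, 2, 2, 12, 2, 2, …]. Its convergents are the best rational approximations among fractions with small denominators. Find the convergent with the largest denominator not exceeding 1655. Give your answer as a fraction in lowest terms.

2049/320

List convergents until the denominator exceeds the bound:
a_0 = 6: 6/1  (≤ bound)
a_1 = 2: 13/2  (≤ bound)
a_2 = 2: 32/5  (≤ bound)
a_3 = 12: 397/62  (≤ bound)
a_4 = 2: 826/129  (≤ bound)
a_5 = 2: 2049/320  (≤ bound)
a_6 = 12: 25414/3969  (> 1655, stop)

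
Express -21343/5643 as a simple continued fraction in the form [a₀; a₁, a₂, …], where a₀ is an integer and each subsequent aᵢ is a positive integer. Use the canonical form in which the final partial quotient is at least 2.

[-4; 4, 1, 1, 2, 4, 3, 17]

⌊-21343/5643⌋ = -4, remainder 1229
⌊5643/1229⌋ = 4, remainder 727
⌊1229/727⌋ = 1, remainder 502
⌊727/502⌋ = 1, remainder 225
⌊502/225⌋ = 2, remainder 52
⌊225/52⌋ = 4, remainder 17
⌊52/17⌋ = 3, remainder 1
⌊17/1⌋ = 17, remainder 0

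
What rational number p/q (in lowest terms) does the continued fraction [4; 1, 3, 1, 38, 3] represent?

2817/587

a_0 = 4: 4/1
a_1 = 1: 5/1
a_2 = 3: 19/4
a_3 = 1: 24/5
a_4 = 38: 931/194
a_5 = 3: 2817/587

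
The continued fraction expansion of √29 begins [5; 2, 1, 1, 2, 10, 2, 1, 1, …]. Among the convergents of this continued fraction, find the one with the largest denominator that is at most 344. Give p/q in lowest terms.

a_0 = 5: 5/1  (≤ bound)
a_1 = 2: 11/2  (≤ bound)
a_2 = 1: 16/3  (≤ bound)
a_3 = 1: 27/5  (≤ bound)
a_4 = 2: 70/13  (≤ bound)
a_5 = 10: 727/135  (≤ bound)
a_6 = 2: 1524/283  (≤ bound)
a_7 = 1: 2251/418  (> 344, stop)

1524/283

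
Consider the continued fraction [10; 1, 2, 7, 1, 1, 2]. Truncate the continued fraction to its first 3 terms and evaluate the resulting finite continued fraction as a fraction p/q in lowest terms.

32/3

a_0 = 10: 10/1
a_1 = 1: 11/1
a_2 = 2: 32/3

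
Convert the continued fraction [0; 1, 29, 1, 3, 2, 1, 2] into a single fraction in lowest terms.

Starting at the tail and folding back:
Start with 2.
1 + 1/(2/1) = 1 + 1/2 = 3/2
2 + 1/(3/2) = 2 + 2/3 = 8/3
3 + 1/(8/3) = 3 + 3/8 = 27/8
1 + 1/(27/8) = 1 + 8/27 = 35/27
29 + 1/(35/27) = 29 + 27/35 = 1042/35
1 + 1/(1042/35) = 1 + 35/1042 = 1077/1042
0 + 1/(1077/1042) = 0 + 1042/1077 = 1042/1077

1042/1077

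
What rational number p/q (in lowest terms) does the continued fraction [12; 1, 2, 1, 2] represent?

140/11

Start with 2.
1 + 1/(2/1) = 1 + 1/2 = 3/2
2 + 1/(3/2) = 2 + 2/3 = 8/3
1 + 1/(8/3) = 1 + 3/8 = 11/8
12 + 1/(11/8) = 12 + 8/11 = 140/11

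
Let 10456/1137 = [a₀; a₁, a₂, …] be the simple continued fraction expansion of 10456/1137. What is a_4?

Apply division with remainder until the remainder is 0:
10456 = 9·1137 + 223, so a_0 = 9
1137 = 5·223 + 22, so a_1 = 5
223 = 10·22 + 3, so a_2 = 10
22 = 7·3 + 1, so a_3 = 7
3 = 3·1 + 0, so a_4 = 3

3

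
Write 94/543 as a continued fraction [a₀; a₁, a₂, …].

94 = 0·543 + 94, so a_0 = 0
543 = 5·94 + 73, so a_1 = 5
94 = 1·73 + 21, so a_2 = 1
73 = 3·21 + 10, so a_3 = 3
21 = 2·10 + 1, so a_4 = 2
10 = 10·1 + 0, so a_5 = 10

[0; 5, 1, 3, 2, 10]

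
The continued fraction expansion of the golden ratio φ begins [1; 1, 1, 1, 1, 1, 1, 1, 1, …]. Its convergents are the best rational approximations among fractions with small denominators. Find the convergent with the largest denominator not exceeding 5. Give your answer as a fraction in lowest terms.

a_0 = 1: 1/1  (≤ bound)
a_1 = 1: 2/1  (≤ bound)
a_2 = 1: 3/2  (≤ bound)
a_3 = 1: 5/3  (≤ bound)
a_4 = 1: 8/5  (≤ bound)
a_5 = 1: 13/8  (> 5, stop)

8/5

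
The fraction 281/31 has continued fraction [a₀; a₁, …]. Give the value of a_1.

Repeatedly divide and take the remainder:
⌊281/31⌋ = 9, remainder 2
⌊31/2⌋ = 15, remainder 1

15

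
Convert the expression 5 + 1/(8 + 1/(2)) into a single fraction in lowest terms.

87/17

Start with 2.
8 + 1/(2/1) = 8 + 1/2 = 17/2
5 + 1/(17/2) = 5 + 2/17 = 87/17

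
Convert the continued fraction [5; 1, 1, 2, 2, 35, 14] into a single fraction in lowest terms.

Start with 14.
35 + 1/(14/1) = 35 + 1/14 = 491/14
2 + 1/(491/14) = 2 + 14/491 = 996/491
2 + 1/(996/491) = 2 + 491/996 = 2483/996
1 + 1/(2483/996) = 1 + 996/2483 = 3479/2483
1 + 1/(3479/2483) = 1 + 2483/3479 = 5962/3479
5 + 1/(5962/3479) = 5 + 3479/5962 = 33289/5962

33289/5962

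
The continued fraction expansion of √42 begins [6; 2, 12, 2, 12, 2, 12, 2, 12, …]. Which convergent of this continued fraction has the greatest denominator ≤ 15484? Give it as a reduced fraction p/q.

a_0 = 6: 6/1  (≤ bound)
a_1 = 2: 13/2  (≤ bound)
a_2 = 12: 162/25  (≤ bound)
a_3 = 2: 337/52  (≤ bound)
a_4 = 12: 4206/649  (≤ bound)
a_5 = 2: 8749/1350  (≤ bound)
a_6 = 12: 109194/16849  (> 15484, stop)

8749/1350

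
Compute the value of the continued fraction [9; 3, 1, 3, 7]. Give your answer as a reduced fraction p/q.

1010/109

Start with 7.
3 + 1/(7/1) = 3 + 1/7 = 22/7
1 + 1/(22/7) = 1 + 7/22 = 29/22
3 + 1/(29/22) = 3 + 22/29 = 109/29
9 + 1/(109/29) = 9 + 29/109 = 1010/109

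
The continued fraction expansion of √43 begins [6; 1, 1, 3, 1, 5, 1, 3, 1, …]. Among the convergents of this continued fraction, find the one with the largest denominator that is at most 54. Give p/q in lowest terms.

List convergents until the denominator exceeds the bound:
a_0 = 6: 6/1  (≤ bound)
a_1 = 1: 7/1  (≤ bound)
a_2 = 1: 13/2  (≤ bound)
a_3 = 3: 46/7  (≤ bound)
a_4 = 1: 59/9  (≤ bound)
a_5 = 5: 341/52  (≤ bound)
a_6 = 1: 400/61  (> 54, stop)

341/52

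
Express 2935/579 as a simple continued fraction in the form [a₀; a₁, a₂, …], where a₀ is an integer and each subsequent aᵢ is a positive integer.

[5; 14, 2, 9, 2]

2935 = 5·579 + 40, so a_0 = 5
579 = 14·40 + 19, so a_1 = 14
40 = 2·19 + 2, so a_2 = 2
19 = 9·2 + 1, so a_3 = 9
2 = 2·1 + 0, so a_4 = 2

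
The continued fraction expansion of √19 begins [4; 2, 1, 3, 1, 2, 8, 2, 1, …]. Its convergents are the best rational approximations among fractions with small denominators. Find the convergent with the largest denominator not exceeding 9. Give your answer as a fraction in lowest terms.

13/3

a_0 = 4: 4/1  (≤ bound)
a_1 = 2: 9/2  (≤ bound)
a_2 = 1: 13/3  (≤ bound)
a_3 = 3: 48/11  (> 9, stop)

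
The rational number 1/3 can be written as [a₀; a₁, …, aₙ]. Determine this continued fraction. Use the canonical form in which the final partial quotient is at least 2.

⌊1/3⌋ = 0, remainder 1
⌊3/1⌋ = 3, remainder 0

[0; 3]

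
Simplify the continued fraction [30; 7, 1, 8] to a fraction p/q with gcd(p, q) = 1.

a_0 = 30: 30/1
a_1 = 7: 211/7
a_2 = 1: 241/8
a_3 = 8: 2139/71

2139/71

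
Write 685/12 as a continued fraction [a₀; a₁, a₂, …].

[57; 12]

685 = 57·12 + 1, so a_0 = 57
12 = 12·1 + 0, so a_1 = 12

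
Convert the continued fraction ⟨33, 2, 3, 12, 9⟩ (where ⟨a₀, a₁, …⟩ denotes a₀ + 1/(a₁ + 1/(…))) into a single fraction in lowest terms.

Build up convergents one term at a time:
a_0 = 33: 33/1
a_1 = 2: 67/2
a_2 = 3: 234/7
a_3 = 12: 2875/86
a_4 = 9: 26109/781

26109/781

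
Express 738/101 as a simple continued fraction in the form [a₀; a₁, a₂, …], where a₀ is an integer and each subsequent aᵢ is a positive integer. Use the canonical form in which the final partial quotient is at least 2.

[7; 3, 3, 1, 7]

738 ÷ 101 → quotient 7, remainder 31
101 ÷ 31 → quotient 3, remainder 8
31 ÷ 8 → quotient 3, remainder 7
8 ÷ 7 → quotient 1, remainder 1
7 ÷ 1 → quotient 7, remainder 0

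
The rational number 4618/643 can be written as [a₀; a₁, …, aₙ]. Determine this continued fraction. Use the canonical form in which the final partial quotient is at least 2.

[7; 5, 2, 58]

Repeatedly divide and take the remainder:
⌊4618/643⌋ = 7, remainder 117
⌊643/117⌋ = 5, remainder 58
⌊117/58⌋ = 2, remainder 1
⌊58/1⌋ = 58, remainder 0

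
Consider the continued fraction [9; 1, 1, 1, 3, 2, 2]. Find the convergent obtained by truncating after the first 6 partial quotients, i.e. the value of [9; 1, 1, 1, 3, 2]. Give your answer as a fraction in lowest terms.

241/25

Build up convergents one term at a time:
a_0 = 9: 9/1
a_1 = 1: 10/1
a_2 = 1: 19/2
a_3 = 1: 29/3
a_4 = 3: 106/11
a_5 = 2: 241/25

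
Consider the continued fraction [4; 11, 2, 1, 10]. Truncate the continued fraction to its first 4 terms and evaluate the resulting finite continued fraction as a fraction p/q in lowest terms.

139/34

a_0 = 4: 4/1
a_1 = 11: 45/11
a_2 = 2: 94/23
a_3 = 1: 139/34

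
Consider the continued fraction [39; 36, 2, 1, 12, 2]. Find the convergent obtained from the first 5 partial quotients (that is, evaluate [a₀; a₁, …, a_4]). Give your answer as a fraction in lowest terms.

Start with 12.
1 + 1/(12/1) = 1 + 1/12 = 13/12
2 + 1/(13/12) = 2 + 12/13 = 38/13
36 + 1/(38/13) = 36 + 13/38 = 1381/38
39 + 1/(1381/38) = 39 + 38/1381 = 53897/1381

53897/1381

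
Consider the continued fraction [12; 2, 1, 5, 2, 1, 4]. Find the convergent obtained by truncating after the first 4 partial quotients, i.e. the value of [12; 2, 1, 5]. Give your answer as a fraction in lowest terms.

Start with 5.
1 + 1/(5/1) = 1 + 1/5 = 6/5
2 + 1/(6/5) = 2 + 5/6 = 17/6
12 + 1/(17/6) = 12 + 6/17 = 210/17

210/17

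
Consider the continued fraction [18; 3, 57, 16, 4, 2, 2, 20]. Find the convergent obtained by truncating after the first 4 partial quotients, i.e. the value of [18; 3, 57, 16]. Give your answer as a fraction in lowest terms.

50503/2755

Start with 16.
57 + 1/(16/1) = 57 + 1/16 = 913/16
3 + 1/(913/16) = 3 + 16/913 = 2755/913
18 + 1/(2755/913) = 18 + 913/2755 = 50503/2755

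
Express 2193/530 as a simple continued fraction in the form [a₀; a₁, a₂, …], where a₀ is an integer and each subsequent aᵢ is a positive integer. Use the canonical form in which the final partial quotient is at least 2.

2193 = 4·530 + 73, so a_0 = 4
530 = 7·73 + 19, so a_1 = 7
73 = 3·19 + 16, so a_2 = 3
19 = 1·16 + 3, so a_3 = 1
16 = 5·3 + 1, so a_4 = 5
3 = 3·1 + 0, so a_5 = 3

[4; 7, 3, 1, 5, 3]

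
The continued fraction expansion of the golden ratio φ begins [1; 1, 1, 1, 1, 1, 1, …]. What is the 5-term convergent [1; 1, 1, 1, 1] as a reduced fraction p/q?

8/5

Compute successive convergents:
a_0 = 1: 1/1
a_1 = 1: 2/1
a_2 = 1: 3/2
a_3 = 1: 5/3
a_4 = 1: 8/5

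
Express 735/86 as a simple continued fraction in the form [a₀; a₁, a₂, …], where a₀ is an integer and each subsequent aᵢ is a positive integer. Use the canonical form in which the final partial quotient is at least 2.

Repeatedly divide and take the remainder:
⌊735/86⌋ = 8, remainder 47
⌊86/47⌋ = 1, remainder 39
⌊47/39⌋ = 1, remainder 8
⌊39/8⌋ = 4, remainder 7
⌊8/7⌋ = 1, remainder 1
⌊7/1⌋ = 7, remainder 0

[8; 1, 1, 4, 1, 7]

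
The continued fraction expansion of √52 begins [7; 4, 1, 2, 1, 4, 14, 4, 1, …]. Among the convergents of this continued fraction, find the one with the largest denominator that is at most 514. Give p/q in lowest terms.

List convergents until the denominator exceeds the bound:
a_0 = 7: 7/1  (≤ bound)
a_1 = 4: 29/4  (≤ bound)
a_2 = 1: 36/5  (≤ bound)
a_3 = 2: 101/14  (≤ bound)
a_4 = 1: 137/19  (≤ bound)
a_5 = 4: 649/90  (≤ bound)
a_6 = 14: 9223/1279  (> 514, stop)

649/90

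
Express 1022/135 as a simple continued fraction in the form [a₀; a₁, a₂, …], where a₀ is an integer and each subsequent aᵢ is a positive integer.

⌊1022/135⌋ = 7, remainder 77
⌊135/77⌋ = 1, remainder 58
⌊77/58⌋ = 1, remainder 19
⌊58/19⌋ = 3, remainder 1
⌊19/1⌋ = 19, remainder 0

[7; 1, 1, 3, 19]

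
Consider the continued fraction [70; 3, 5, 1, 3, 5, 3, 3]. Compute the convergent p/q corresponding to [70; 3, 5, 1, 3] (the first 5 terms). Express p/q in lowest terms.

a_0 = 70: 70/1
a_1 = 3: 211/3
a_2 = 5: 1125/16
a_3 = 1: 1336/19
a_4 = 3: 5133/73

5133/73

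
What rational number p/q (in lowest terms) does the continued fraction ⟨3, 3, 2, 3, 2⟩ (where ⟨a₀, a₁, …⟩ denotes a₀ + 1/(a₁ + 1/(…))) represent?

181/55

a_0 = 3: 3/1
a_1 = 3: 10/3
a_2 = 2: 23/7
a_3 = 3: 79/24
a_4 = 2: 181/55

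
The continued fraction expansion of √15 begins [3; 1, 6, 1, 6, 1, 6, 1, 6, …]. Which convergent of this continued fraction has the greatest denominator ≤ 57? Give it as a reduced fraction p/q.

213/55

a_0 = 3: 3/1  (≤ bound)
a_1 = 1: 4/1  (≤ bound)
a_2 = 6: 27/7  (≤ bound)
a_3 = 1: 31/8  (≤ bound)
a_4 = 6: 213/55  (≤ bound)
a_5 = 1: 244/63  (> 57, stop)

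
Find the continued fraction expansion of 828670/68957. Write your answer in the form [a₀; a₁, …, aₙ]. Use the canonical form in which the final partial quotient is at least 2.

828670 ÷ 68957 → quotient 12, remainder 1186
68957 ÷ 1186 → quotient 58, remainder 169
1186 ÷ 169 → quotient 7, remainder 3
169 ÷ 3 → quotient 56, remainder 1
3 ÷ 1 → quotient 3, remainder 0

[12; 58, 7, 56, 3]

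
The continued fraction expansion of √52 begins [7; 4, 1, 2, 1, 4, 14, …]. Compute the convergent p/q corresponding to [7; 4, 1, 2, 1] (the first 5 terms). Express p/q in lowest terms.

Start with 1.
2 + 1/(1/1) = 2 + 1/1 = 3/1
1 + 1/(3/1) = 1 + 1/3 = 4/3
4 + 1/(4/3) = 4 + 3/4 = 19/4
7 + 1/(19/4) = 7 + 4/19 = 137/19

137/19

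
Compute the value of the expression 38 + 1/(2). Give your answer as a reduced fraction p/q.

77/2

Start with 2.
38 + 1/(2/1) = 38 + 1/2 = 77/2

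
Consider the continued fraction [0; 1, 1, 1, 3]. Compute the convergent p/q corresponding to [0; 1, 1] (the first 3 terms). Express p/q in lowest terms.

1/2

Start with 1.
1 + 1/(1/1) = 1 + 1/1 = 2/1
0 + 1/(2/1) = 0 + 1/2 = 1/2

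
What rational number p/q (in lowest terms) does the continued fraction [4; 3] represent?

13/3

Start with 3.
4 + 1/(3/1) = 4 + 1/3 = 13/3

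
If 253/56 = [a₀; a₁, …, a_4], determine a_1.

Run the Euclidean algorithm, recording each quotient:
253 = 4·56 + 29, so a_0 = 4
56 = 1·29 + 27, so a_1 = 1

1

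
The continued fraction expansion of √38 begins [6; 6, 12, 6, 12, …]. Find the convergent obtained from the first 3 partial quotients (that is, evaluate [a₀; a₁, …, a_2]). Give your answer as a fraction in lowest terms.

450/73

Build up convergents one term at a time:
a_0 = 6: 6/1
a_1 = 6: 37/6
a_2 = 12: 450/73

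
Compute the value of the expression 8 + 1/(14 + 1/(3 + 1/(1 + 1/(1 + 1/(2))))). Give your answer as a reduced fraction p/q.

Start with 2.
1 + 1/(2/1) = 1 + 1/2 = 3/2
1 + 1/(3/2) = 1 + 2/3 = 5/3
3 + 1/(5/3) = 3 + 3/5 = 18/5
14 + 1/(18/5) = 14 + 5/18 = 257/18
8 + 1/(257/18) = 8 + 18/257 = 2074/257

2074/257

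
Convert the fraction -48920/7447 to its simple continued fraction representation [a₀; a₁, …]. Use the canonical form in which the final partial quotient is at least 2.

⌊-48920/7447⌋ = -7, remainder 3209
⌊7447/3209⌋ = 2, remainder 1029
⌊3209/1029⌋ = 3, remainder 122
⌊1029/122⌋ = 8, remainder 53
⌊122/53⌋ = 2, remainder 16
⌊53/16⌋ = 3, remainder 5
⌊16/5⌋ = 3, remainder 1
⌊5/1⌋ = 5, remainder 0

[-7; 2, 3, 8, 2, 3, 3, 5]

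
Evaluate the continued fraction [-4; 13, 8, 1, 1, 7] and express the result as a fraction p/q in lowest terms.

-6588/1679

Start with 7.
1 + 1/(7/1) = 1 + 1/7 = 8/7
1 + 1/(8/7) = 1 + 7/8 = 15/8
8 + 1/(15/8) = 8 + 8/15 = 128/15
13 + 1/(128/15) = 13 + 15/128 = 1679/128
-4 + 1/(1679/128) = -4 + 128/1679 = -6588/1679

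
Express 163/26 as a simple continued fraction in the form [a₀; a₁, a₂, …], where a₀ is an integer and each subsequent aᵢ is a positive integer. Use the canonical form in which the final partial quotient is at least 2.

163 = 6·26 + 7, so a_0 = 6
26 = 3·7 + 5, so a_1 = 3
7 = 1·5 + 2, so a_2 = 1
5 = 2·2 + 1, so a_3 = 2
2 = 2·1 + 0, so a_4 = 2

[6; 3, 1, 2, 2]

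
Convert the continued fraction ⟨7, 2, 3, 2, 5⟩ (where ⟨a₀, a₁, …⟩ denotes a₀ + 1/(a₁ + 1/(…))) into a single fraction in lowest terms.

647/87

a_0 = 7: 7/1
a_1 = 2: 15/2
a_2 = 3: 52/7
a_3 = 2: 119/16
a_4 = 5: 647/87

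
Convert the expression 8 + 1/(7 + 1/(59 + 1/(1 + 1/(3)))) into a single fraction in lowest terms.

13655/1677

Start with 3.
1 + 1/(3/1) = 1 + 1/3 = 4/3
59 + 1/(4/3) = 59 + 3/4 = 239/4
7 + 1/(239/4) = 7 + 4/239 = 1677/239
8 + 1/(1677/239) = 8 + 239/1677 = 13655/1677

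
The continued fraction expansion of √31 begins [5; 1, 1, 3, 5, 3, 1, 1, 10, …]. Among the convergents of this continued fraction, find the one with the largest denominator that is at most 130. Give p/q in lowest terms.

657/118

a_0 = 5: 5/1  (≤ bound)
a_1 = 1: 6/1  (≤ bound)
a_2 = 1: 11/2  (≤ bound)
a_3 = 3: 39/7  (≤ bound)
a_4 = 5: 206/37  (≤ bound)
a_5 = 3: 657/118  (≤ bound)
a_6 = 1: 863/155  (> 130, stop)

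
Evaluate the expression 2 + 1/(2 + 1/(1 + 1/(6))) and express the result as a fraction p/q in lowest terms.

a_0 = 2: 2/1
a_1 = 2: 5/2
a_2 = 1: 7/3
a_3 = 6: 47/20

47/20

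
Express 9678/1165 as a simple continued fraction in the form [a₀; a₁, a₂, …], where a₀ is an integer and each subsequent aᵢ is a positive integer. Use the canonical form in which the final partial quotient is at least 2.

9678 = 8·1165 + 358, so a_0 = 8
1165 = 3·358 + 91, so a_1 = 3
358 = 3·91 + 85, so a_2 = 3
91 = 1·85 + 6, so a_3 = 1
85 = 14·6 + 1, so a_4 = 14
6 = 6·1 + 0, so a_5 = 6

[8; 3, 3, 1, 14, 6]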